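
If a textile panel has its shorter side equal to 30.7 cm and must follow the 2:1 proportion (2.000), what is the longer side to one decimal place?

2:1 = 2.00000.
Longer side = 30.7 × 2.00000 ≈ 61.400 → 61.4 cm.

61.4 cm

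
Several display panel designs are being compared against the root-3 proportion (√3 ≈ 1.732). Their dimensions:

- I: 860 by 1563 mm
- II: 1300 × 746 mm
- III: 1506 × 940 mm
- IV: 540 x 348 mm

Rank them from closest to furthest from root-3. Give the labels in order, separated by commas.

Ratios: I = 1563 / 860 ≈ 1.817; II = 1300 / 746 ≈ 1.743; III = 1506 / 940 ≈ 1.602; IV = 540 / 348 ≈ 1.552.
|Δ from 1.732|: I 0.085; II 0.011; III 0.130; IV 0.180.

II, I, III, IV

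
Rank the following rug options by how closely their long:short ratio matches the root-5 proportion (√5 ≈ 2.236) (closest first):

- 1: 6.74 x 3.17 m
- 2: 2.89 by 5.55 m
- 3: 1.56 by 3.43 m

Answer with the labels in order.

3, 1, 2

Ratios: 1 = 6.74 / 3.17 ≈ 2.126; 2 = 5.55 / 2.89 ≈ 1.920; 3 = 3.43 / 1.56 ≈ 2.199.
|Δ from 2.236|: 1 0.110; 2 0.316; 3 0.037.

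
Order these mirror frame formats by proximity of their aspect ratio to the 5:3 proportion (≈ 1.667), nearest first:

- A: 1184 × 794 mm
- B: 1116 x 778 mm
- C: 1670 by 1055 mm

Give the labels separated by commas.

C, A, B

Ratios: A = 1184 / 794 ≈ 1.491; B = 1116 / 778 ≈ 1.434; C = 1670 / 1055 ≈ 1.583.
|Δ from 1.667|: A 0.176; B 0.233; C 0.084.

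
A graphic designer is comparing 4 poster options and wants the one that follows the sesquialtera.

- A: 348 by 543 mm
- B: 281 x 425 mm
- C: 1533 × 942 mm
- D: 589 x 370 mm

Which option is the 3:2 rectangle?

Ratios (long/short): A ≈ 1.560; B ≈ 1.512; C ≈ 1.627; D ≈ 1.592.
3:2 ≈ 1.500; option B is nearest (Δ 0.012).

B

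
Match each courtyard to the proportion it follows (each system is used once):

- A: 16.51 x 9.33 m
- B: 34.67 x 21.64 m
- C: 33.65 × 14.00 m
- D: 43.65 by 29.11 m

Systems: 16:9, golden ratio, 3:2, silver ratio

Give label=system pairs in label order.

A = 16.51/9.33 ≈ 1.770 → 16:9 (1.778)
B = 34.67/21.64 ≈ 1.602 → golden ratio (1.618)
C = 33.65/14.00 ≈ 2.404 → silver ratio (2.414)
D = 43.65/29.11 ≈ 1.499 → 3:2 (1.500)

A=16:9, B=golden ratio, C=silver ratio, D=3:2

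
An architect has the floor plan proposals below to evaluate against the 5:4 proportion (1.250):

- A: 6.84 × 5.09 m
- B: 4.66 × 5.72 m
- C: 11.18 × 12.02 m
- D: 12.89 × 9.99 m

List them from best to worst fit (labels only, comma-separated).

Ratios: A = 6.84 / 5.09 ≈ 1.344; B = 5.72 / 4.66 ≈ 1.227; C = 12.02 / 11.18 ≈ 1.075; D = 12.89 / 9.99 ≈ 1.290.
|Δ from 1.250|: A 0.094; B 0.023; C 0.175; D 0.040.

B, D, A, C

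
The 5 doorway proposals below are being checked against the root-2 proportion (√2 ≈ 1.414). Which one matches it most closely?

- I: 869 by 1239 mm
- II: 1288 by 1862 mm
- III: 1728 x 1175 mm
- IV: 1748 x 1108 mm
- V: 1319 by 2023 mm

I

Ratios (long/short): I ≈ 1.426; II ≈ 1.446; III ≈ 1.471; IV ≈ 1.578; V ≈ 1.534.
root-2 ≈ 1.414; option I is nearest (Δ 0.012).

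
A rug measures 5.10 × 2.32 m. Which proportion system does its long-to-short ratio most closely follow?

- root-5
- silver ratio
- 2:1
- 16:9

root-5

5.10/2.32 ≈ 2.198. Nearest candidates are root-5 (2.236, off by 0.038) and 2:1 (2.000, off by 0.198).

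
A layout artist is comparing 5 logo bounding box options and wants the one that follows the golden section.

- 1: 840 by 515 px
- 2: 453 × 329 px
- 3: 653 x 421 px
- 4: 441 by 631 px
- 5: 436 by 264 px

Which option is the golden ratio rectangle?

1

Ratios (long/short): 1 ≈ 1.631; 2 ≈ 1.377; 3 ≈ 1.551; 4 ≈ 1.431; 5 ≈ 1.652.
golden ratio ≈ 1.618; option 1 is nearest (Δ 0.013).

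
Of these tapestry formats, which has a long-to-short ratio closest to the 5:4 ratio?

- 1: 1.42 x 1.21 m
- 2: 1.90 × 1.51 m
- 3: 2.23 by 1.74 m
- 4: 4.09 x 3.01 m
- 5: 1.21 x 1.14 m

Target 5:4 ≈ 1.250.
1: 1.174 (Δ0.076)  2: 1.258 (Δ0.008)  3: 1.282 (Δ0.032)  4: 1.359 (Δ0.109)  5: 1.061 (Δ0.189)

2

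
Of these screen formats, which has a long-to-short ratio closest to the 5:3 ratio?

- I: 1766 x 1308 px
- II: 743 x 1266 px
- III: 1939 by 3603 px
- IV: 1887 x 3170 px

IV

Target 5:3 ≈ 1.667.
I: 1.350 (Δ0.317)  II: 1.704 (Δ0.037)  III: 1.858 (Δ0.191)  IV: 1.680 (Δ0.013)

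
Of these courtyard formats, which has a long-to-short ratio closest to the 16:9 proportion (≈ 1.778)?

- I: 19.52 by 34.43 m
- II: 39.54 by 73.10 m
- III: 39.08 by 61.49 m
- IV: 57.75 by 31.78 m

Target 16:9 ≈ 1.778.
I: 1.764 (Δ0.014)  II: 1.849 (Δ0.071)  III: 1.573 (Δ0.205)  IV: 1.817 (Δ0.039)

I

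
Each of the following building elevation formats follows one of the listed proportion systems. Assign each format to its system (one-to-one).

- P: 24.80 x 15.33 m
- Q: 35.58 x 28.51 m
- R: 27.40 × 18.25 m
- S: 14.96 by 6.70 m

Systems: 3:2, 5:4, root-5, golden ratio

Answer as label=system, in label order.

P = 24.80/15.33 ≈ 1.618 → golden ratio (1.618)
Q = 35.58/28.51 ≈ 1.248 → 5:4 (1.250)
R = 27.40/18.25 ≈ 1.501 → 3:2 (1.500)
S = 14.96/6.70 ≈ 2.233 → root-5 (2.236)

P=golden ratio, Q=5:4, R=3:2, S=root-5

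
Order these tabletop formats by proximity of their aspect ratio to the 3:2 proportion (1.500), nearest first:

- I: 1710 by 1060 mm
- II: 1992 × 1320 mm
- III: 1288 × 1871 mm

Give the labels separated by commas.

II, III, I

Ratios: I = 1710 / 1060 ≈ 1.613; II = 1992 / 1320 ≈ 1.509; III = 1871 / 1288 ≈ 1.453.
|Δ from 1.500|: I 0.113; II 0.009; III 0.047.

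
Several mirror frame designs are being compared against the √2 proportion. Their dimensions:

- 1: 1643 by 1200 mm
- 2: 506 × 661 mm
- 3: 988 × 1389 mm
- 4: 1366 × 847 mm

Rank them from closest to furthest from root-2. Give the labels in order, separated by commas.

1: 1643/1200 ≈ 1.369 → |1.369 − 1.414| = 0.045
2: 661/506 ≈ 1.306 → |1.306 − 1.414| = 0.108
3: 1389/988 ≈ 1.406 → |1.406 − 1.414| = 0.008
4: 1366/847 ≈ 1.613 → |1.613 − 1.414| = 0.199

3, 1, 2, 4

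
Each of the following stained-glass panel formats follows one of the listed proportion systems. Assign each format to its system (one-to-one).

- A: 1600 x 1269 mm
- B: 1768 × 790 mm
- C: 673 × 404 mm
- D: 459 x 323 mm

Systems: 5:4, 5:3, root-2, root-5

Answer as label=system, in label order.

Ratios: A ≈ 1.261; B ≈ 2.238; C ≈ 1.666; D ≈ 1.421.
Targets: 5:4 ≈ 1.250; 5:3 ≈ 1.667; root-2 ≈ 1.414; root-5 ≈ 2.236.

A=5:4, B=root-5, C=5:3, D=root-2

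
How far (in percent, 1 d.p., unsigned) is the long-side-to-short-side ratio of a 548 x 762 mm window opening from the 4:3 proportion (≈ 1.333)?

Ratio = 762 / 548 ≈ 1.3905.
Ideal 4:3 ≈ 1.3333. |1.3905 − 1.3333| / 1.3333 ≈ 4.29% → 4.3%.

4.3%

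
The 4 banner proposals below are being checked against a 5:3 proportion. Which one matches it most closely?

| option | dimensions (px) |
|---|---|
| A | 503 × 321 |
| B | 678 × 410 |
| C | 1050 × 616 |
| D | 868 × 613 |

Ratios (long/short): A ≈ 1.567; B ≈ 1.654; C ≈ 1.705; D ≈ 1.416.
5:3 ≈ 1.667; option B is nearest (Δ 0.013).

B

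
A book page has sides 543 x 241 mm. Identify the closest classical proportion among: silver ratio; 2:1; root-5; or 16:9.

543/241 ≈ 2.253. Nearest candidates are root-5 (2.236, off by 0.017) and silver ratio (2.414, off by 0.161).

root-5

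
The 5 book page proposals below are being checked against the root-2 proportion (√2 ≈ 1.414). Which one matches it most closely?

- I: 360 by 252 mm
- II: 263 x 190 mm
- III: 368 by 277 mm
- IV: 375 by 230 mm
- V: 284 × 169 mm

I

Target root-2 ≈ 1.414.
I: 1.429 (Δ0.015)  II: 1.384 (Δ0.030)  III: 1.329 (Δ0.085)  IV: 1.630 (Δ0.216)  V: 1.680 (Δ0.266)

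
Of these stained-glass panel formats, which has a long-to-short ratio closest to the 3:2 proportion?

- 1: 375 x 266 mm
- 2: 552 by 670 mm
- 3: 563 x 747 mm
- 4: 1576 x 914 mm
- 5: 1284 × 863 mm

Target 3:2 ≈ 1.500.
1: 1.410 (Δ0.090)  2: 1.214 (Δ0.286)  3: 1.327 (Δ0.173)  4: 1.724 (Δ0.224)  5: 1.488 (Δ0.012)

5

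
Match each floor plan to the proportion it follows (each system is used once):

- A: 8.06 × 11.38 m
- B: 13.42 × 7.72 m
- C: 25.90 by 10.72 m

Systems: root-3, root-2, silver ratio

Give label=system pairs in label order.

A=root-2, B=root-3, C=silver ratio

A = 11.38/8.06 ≈ 1.412 → root-2 (1.414)
B = 13.42/7.72 ≈ 1.738 → root-3 (1.732)
C = 25.90/10.72 ≈ 2.416 → silver ratio (2.414)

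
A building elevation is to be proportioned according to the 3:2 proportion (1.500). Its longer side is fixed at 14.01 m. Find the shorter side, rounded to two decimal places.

3:2 = 1.50000.
Shorter side = 14.01 ÷ 1.50000 ≈ 9.3400 → 9.34 m.

9.34 m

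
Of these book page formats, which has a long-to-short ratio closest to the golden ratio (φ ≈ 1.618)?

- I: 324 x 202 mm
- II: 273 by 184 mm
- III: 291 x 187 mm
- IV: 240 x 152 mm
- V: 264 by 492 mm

Target golden ratio ≈ 1.618.
I: 1.604 (Δ0.014)  II: 1.484 (Δ0.134)  III: 1.556 (Δ0.062)  IV: 1.579 (Δ0.039)  V: 1.864 (Δ0.246)

I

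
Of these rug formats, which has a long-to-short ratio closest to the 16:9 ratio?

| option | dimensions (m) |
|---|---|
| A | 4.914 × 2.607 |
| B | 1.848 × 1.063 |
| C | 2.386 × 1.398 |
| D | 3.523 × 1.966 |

D

Ratios (long/short): A ≈ 1.885; B ≈ 1.738; C ≈ 1.707; D ≈ 1.792.
16:9 ≈ 1.778; option D is nearest (Δ 0.014).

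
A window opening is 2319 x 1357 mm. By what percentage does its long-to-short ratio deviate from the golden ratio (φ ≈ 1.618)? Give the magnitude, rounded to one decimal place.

Ratio = 2319 / 1357 ≈ 1.7089.
Ideal golden ratio ≈ 1.6180. |1.7089 − 1.6180| / 1.6180 ≈ 5.62% → 5.6%.

5.6%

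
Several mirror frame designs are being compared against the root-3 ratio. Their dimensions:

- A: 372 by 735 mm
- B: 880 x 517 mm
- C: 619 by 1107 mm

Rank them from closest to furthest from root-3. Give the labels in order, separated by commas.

B, C, A

A: 735/372 ≈ 1.976 → |1.976 − 1.732| = 0.244
B: 880/517 ≈ 1.702 → |1.702 − 1.732| = 0.030
C: 1107/619 ≈ 1.788 → |1.788 − 1.732| = 0.056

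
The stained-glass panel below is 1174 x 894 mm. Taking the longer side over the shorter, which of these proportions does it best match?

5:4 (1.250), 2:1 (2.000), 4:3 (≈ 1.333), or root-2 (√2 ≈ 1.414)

1174/894 ≈ 1.313. Nearest candidates are 4:3 (1.333, off by 0.020) and 5:4 (1.250, off by 0.063).

4:3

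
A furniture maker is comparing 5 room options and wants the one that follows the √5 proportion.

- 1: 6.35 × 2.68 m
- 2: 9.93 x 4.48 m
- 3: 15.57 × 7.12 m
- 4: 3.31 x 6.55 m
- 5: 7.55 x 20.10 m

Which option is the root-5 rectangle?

2

Target root-5 ≈ 2.236.
1: 2.369 (Δ0.133)  2: 2.217 (Δ0.019)  3: 2.187 (Δ0.049)  4: 1.979 (Δ0.257)  5: 2.662 (Δ0.426)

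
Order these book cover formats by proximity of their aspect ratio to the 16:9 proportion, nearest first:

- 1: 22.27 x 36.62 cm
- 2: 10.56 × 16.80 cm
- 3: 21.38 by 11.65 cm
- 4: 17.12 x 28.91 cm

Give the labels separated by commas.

Ratios: 1 = 36.62 / 22.27 ≈ 1.644; 2 = 16.80 / 10.56 ≈ 1.591; 3 = 21.38 / 11.65 ≈ 1.835; 4 = 28.91 / 17.12 ≈ 1.689.
|Δ from 1.778|: 1 0.134; 2 0.187; 3 0.057; 4 0.089.

3, 4, 1, 2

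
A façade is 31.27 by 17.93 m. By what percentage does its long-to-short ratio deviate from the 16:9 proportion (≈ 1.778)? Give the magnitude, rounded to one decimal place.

Ratio = 31.27 / 17.93 ≈ 1.7440.
Ideal 16:9 ≈ 1.7778. |1.7440 − 1.7778| / 1.7778 ≈ 1.90% → 1.9%.

1.9%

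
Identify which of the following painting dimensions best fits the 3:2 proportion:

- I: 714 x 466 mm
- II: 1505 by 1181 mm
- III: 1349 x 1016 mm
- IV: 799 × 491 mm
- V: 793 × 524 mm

Ratios (long/short): I ≈ 1.532; II ≈ 1.274; III ≈ 1.328; IV ≈ 1.627; V ≈ 1.513.
3:2 ≈ 1.500; option V is nearest (Δ 0.013).

V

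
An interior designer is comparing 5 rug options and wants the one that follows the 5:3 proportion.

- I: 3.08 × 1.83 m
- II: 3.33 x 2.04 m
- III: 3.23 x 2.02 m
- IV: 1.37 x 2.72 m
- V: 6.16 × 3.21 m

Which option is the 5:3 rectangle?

I

Target 5:3 ≈ 1.667.
I: 1.683 (Δ0.016)  II: 1.632 (Δ0.035)  III: 1.599 (Δ0.068)  IV: 1.985 (Δ0.318)  V: 1.919 (Δ0.252)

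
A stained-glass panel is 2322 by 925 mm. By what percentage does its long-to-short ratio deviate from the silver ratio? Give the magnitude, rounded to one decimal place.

Ratio = 2322 / 925 ≈ 2.5103.
Ideal silver ratio ≈ 2.4142. |2.5103 − 2.4142| / 2.4142 ≈ 3.98% → 4.0%.

4.0%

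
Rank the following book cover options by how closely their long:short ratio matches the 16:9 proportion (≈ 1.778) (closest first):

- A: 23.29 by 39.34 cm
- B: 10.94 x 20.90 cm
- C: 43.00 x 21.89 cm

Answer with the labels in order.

A, B, C

A: 39.34/23.29 ≈ 1.689 → |1.689 − 1.778| = 0.089
B: 20.90/10.94 ≈ 1.910 → |1.910 − 1.778| = 0.132
C: 43.00/21.89 ≈ 1.964 → |1.964 − 1.778| = 0.186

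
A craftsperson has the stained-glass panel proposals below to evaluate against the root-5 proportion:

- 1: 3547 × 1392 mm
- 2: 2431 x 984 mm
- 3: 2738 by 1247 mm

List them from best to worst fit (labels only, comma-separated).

Ratios: 1 = 3547 / 1392 ≈ 2.548; 2 = 2431 / 984 ≈ 2.471; 3 = 2738 / 1247 ≈ 2.196.
|Δ from 2.236|: 1 0.312; 2 0.235; 3 0.040.

3, 2, 1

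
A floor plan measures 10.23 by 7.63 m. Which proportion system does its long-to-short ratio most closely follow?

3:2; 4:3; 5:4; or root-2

4:3

Ratio = 10.23 / 7.63 ≈ 1.341.
Distances: 3:2 1.500 (Δ 0.159); 4:3 1.333 (Δ 0.008); 5:4 1.250 (Δ 0.091); root-2 1.414 (Δ 0.073).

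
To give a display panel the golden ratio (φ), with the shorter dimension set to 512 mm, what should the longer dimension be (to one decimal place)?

828.4 mm

golden ratio ≈ 1.61803.
Longer side = 512 × 1.61803 ≈ 828.431 → 828.4 mm.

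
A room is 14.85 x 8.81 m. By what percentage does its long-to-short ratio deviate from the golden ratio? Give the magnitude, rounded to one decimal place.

Ratio = 14.85 / 8.81 ≈ 1.6856.
Ideal golden ratio ≈ 1.6180. |1.6856 − 1.6180| / 1.6180 ≈ 4.18% → 4.2%.

4.2%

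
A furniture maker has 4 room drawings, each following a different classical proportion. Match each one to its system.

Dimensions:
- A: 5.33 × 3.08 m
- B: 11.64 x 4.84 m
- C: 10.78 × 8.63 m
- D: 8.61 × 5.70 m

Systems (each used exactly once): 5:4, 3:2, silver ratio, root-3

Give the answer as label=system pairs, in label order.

A=root-3, B=silver ratio, C=5:4, D=3:2

Ratios: A ≈ 1.731; B ≈ 2.405; C ≈ 1.249; D ≈ 1.511.
Targets: 5:4 ≈ 1.250; 3:2 ≈ 1.500; silver ratio ≈ 2.414; root-3 ≈ 1.732.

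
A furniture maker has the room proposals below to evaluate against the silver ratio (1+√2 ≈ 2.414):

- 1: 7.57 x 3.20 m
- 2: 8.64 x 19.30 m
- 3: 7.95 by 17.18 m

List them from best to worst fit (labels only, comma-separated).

1, 2, 3

Ratios: 1 = 7.57 / 3.20 ≈ 2.366; 2 = 19.30 / 8.64 ≈ 2.234; 3 = 17.18 / 7.95 ≈ 2.161.
|Δ from 2.414|: 1 0.048; 2 0.180; 3 0.253.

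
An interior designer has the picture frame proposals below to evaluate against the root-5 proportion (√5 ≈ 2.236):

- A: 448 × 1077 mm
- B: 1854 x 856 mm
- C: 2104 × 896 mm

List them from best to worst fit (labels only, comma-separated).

B, C, A

A: 1077/448 ≈ 2.404 → |2.404 − 2.236| = 0.168
B: 1854/856 ≈ 2.166 → |2.166 − 2.236| = 0.070
C: 2104/896 ≈ 2.348 → |2.348 − 2.236| = 0.112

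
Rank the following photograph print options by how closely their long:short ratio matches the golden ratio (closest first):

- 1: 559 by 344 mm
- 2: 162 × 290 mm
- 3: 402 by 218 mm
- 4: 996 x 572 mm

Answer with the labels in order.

Ratios: 1 = 559 / 344 ≈ 1.625; 2 = 290 / 162 ≈ 1.790; 3 = 402 / 218 ≈ 1.844; 4 = 996 / 572 ≈ 1.741.
|Δ from 1.618|: 1 0.007; 2 0.172; 3 0.226; 4 0.123.

1, 4, 2, 3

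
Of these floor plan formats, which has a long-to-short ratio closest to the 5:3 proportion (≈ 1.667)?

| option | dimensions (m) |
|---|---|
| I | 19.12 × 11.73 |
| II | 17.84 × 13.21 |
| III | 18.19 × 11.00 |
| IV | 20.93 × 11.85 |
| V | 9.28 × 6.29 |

III

Target 5:3 ≈ 1.667.
I: 1.630 (Δ0.037)  II: 1.350 (Δ0.317)  III: 1.654 (Δ0.013)  IV: 1.766 (Δ0.099)  V: 1.475 (Δ0.192)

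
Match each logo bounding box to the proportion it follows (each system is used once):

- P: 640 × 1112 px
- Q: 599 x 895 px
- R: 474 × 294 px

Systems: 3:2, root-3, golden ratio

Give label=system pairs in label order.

P = 1112/640 ≈ 1.738 → root-3 (1.732)
Q = 895/599 ≈ 1.494 → 3:2 (1.500)
R = 474/294 ≈ 1.612 → golden ratio (1.618)

P=root-3, Q=3:2, R=golden ratio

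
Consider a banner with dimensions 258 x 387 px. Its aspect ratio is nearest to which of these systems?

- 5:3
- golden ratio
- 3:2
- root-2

3:2

387/258 ≈ 1.500. Nearest candidates are 3:2 (1.500, off by 0.000) and root-2 (1.414, off by 0.086).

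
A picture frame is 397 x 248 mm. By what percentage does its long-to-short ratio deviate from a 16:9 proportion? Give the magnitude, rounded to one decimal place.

10.0%

Ratio = 397 / 248 ≈ 1.6008.
Ideal 16:9 ≈ 1.7778. |1.6008 − 1.7778| / 1.7778 ≈ 9.96% → 10.0%.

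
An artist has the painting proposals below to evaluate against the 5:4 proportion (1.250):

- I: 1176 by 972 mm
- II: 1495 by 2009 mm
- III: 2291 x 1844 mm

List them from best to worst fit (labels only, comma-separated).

I: 1176/972 ≈ 1.210 → |1.210 − 1.250| = 0.040
II: 2009/1495 ≈ 1.344 → |1.344 − 1.250| = 0.094
III: 2291/1844 ≈ 1.242 → |1.242 − 1.250| = 0.008

III, I, II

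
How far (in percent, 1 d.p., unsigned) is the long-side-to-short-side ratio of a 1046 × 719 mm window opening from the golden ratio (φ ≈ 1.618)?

Ratio = 1046 / 719 ≈ 1.4548.
Ideal golden ratio ≈ 1.6180. |1.4548 − 1.6180| / 1.6180 ≈ 10.09% → 10.1%.

10.1%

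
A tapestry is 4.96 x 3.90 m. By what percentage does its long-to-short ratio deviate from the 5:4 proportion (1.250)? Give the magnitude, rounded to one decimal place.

Ratio = 4.96 / 3.90 ≈ 1.2718.
Ideal 5:4 = 1.2500. |1.2718 − 1.2500| / 1.2500 ≈ 1.74% → 1.7%.

1.7%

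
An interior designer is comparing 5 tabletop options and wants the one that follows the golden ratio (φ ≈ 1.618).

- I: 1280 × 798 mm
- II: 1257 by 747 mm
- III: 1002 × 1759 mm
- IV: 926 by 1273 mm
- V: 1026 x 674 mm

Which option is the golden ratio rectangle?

Target golden ratio ≈ 1.618.
I: 1.604 (Δ0.014)  II: 1.683 (Δ0.065)  III: 1.755 (Δ0.137)  IV: 1.375 (Δ0.243)  V: 1.522 (Δ0.096)

I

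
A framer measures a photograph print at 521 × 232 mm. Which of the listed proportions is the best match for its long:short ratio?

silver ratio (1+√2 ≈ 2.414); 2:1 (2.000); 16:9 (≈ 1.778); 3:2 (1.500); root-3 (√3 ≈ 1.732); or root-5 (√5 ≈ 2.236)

521/232 ≈ 2.246. Nearest candidates are root-5 (2.236, off by 0.010) and silver ratio (2.414, off by 0.168).

root-5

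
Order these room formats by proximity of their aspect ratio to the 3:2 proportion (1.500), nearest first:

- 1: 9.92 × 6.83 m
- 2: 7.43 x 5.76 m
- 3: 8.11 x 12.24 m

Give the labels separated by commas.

Ratios: 1 = 9.92 / 6.83 ≈ 1.452; 2 = 7.43 / 5.76 ≈ 1.290; 3 = 12.24 / 8.11 ≈ 1.509.
|Δ from 1.500|: 1 0.048; 2 0.210; 3 0.009.

3, 1, 2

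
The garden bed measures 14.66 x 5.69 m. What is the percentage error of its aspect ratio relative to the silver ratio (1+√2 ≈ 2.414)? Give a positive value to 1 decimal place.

6.7%

Ratio = 14.66 / 5.69 ≈ 2.5764.
Ideal silver ratio ≈ 2.4142. |2.5764 − 2.4142| / 2.4142 ≈ 6.72% → 6.7%.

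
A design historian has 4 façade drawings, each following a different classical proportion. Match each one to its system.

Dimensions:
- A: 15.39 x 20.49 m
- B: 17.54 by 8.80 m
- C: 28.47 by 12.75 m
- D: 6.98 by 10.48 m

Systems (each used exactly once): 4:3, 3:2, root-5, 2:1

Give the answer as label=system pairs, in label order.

A=4:3, B=2:1, C=root-5, D=3:2

Ratios: A ≈ 1.331; B ≈ 1.993; C ≈ 2.233; D ≈ 1.501.
Targets: 4:3 ≈ 1.333; 3:2 ≈ 1.500; root-5 ≈ 2.236; 2:1 ≈ 2.000.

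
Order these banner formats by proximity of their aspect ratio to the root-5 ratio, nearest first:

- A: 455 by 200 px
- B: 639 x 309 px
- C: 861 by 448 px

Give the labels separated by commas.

A, B, C

Ratios: A = 455 / 200 ≈ 2.275; B = 639 / 309 ≈ 2.068; C = 861 / 448 ≈ 1.922.
|Δ from 2.236|: A 0.039; B 0.168; C 0.314.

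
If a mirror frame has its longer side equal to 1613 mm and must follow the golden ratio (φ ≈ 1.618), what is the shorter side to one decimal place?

996.9 mm

golden ratio ≈ 1.61803.
Shorter side = 1613 ÷ 1.61803 ≈ 996.891 → 996.9 mm.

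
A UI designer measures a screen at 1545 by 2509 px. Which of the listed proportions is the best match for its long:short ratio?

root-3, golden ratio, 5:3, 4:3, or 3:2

2509/1545 ≈ 1.624. Nearest candidates are golden ratio (1.618, off by 0.006) and 5:3 (1.667, off by 0.043).

golden ratio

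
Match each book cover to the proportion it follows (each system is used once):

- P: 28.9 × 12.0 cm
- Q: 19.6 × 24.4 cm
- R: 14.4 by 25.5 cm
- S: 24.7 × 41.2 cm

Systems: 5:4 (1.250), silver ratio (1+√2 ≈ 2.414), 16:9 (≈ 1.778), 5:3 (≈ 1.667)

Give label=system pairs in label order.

Ratios: P ≈ 2.408; Q ≈ 1.245; R ≈ 1.771; S ≈ 1.668.
Targets: 5:4 ≈ 1.250; silver ratio ≈ 2.414; 16:9 ≈ 1.778; 5:3 ≈ 1.667.

P=silver ratio, Q=5:4, R=16:9, S=5:3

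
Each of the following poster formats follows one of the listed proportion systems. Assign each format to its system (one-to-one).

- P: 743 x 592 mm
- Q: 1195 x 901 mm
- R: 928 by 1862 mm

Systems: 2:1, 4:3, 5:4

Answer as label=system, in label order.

Ratios: P ≈ 1.255; Q ≈ 1.326; R ≈ 2.006.
Targets: 2:1 ≈ 2.000; 4:3 ≈ 1.333; 5:4 ≈ 1.250.

P=5:4, Q=4:3, R=2:1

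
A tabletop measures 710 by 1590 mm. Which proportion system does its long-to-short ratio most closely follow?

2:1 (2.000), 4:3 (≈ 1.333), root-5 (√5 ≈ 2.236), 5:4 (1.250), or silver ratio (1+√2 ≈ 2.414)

Ratio = 1590 / 710 ≈ 2.239.
Distances: 2:1 2.000 (Δ 0.239); 4:3 1.333 (Δ 0.906); root-5 2.236 (Δ 0.003); 5:4 1.250 (Δ 0.989); silver ratio 2.414 (Δ 0.175).

root-5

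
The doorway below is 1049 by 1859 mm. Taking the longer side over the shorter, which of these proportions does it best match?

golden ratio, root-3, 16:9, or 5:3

1859/1049 ≈ 1.772. Nearest candidates are 16:9 (1.778, off by 0.006) and root-3 (1.732, off by 0.040).

16:9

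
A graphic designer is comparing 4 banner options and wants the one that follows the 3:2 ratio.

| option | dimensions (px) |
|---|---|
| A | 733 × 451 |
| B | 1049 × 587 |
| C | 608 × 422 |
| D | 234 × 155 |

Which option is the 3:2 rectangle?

D

Target 3:2 ≈ 1.500.
A: 1.625 (Δ0.125)  B: 1.787 (Δ0.287)  C: 1.441 (Δ0.059)  D: 1.510 (Δ0.010)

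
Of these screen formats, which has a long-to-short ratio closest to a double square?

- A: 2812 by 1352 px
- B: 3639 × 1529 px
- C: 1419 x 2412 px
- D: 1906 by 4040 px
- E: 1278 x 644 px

E

Ratios (long/short): A ≈ 2.080; B ≈ 2.380; C ≈ 1.700; D ≈ 2.120; E ≈ 1.984.
2:1 ≈ 2.000; option E is nearest (Δ 0.016).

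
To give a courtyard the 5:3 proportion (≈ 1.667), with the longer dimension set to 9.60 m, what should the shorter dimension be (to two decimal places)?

5:3 ≈ 1.66667.
Shorter side = 9.60 ÷ 1.66667 ≈ 5.7600 → 5.76 m.

5.76 m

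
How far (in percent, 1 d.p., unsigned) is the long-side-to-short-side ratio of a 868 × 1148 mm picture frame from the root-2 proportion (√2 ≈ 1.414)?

6.5%

Ratio = 1148 / 868 ≈ 1.3226.
Ideal root-2 ≈ 1.4142. |1.3226 − 1.4142| / 1.4142 ≈ 6.48% → 6.5%.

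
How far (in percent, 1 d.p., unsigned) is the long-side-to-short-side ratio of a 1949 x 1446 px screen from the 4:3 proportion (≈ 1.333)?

1.1%

Ratio = 1949 / 1446 ≈ 1.3479.
Ideal 4:3 ≈ 1.3333. |1.3479 − 1.3333| / 1.3333 ≈ 1.10% → 1.1%.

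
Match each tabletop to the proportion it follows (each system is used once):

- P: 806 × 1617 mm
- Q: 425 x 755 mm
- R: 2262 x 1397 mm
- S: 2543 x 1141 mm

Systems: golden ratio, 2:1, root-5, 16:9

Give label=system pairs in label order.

P=2:1, Q=16:9, R=golden ratio, S=root-5

Ratios: P ≈ 2.006; Q ≈ 1.776; R ≈ 1.619; S ≈ 2.229.
Targets: golden ratio ≈ 1.618; 2:1 ≈ 2.000; root-5 ≈ 2.236; 16:9 ≈ 1.778.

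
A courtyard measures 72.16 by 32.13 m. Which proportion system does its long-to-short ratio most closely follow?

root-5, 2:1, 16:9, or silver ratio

root-5

Ratio = 72.16 / 32.13 ≈ 2.246.
Distances: root-5 2.236 (Δ 0.010); 2:1 2.000 (Δ 0.246); 16:9 1.778 (Δ 0.468); silver ratio 2.414 (Δ 0.168).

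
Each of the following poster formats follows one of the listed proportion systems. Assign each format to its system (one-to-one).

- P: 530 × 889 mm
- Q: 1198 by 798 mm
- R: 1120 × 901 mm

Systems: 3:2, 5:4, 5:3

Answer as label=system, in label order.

Ratios: P ≈ 1.677; Q ≈ 1.501; R ≈ 1.243.
Targets: 3:2 ≈ 1.500; 5:4 ≈ 1.250; 5:3 ≈ 1.667.

P=5:3, Q=3:2, R=5:4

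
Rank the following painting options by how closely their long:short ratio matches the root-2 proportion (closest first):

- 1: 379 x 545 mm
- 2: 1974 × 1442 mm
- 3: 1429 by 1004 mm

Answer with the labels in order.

3, 1, 2

Ratios: 1 = 545 / 379 ≈ 1.438; 2 = 1974 / 1442 ≈ 1.369; 3 = 1429 / 1004 ≈ 1.423.
|Δ from 1.414|: 1 0.024; 2 0.045; 3 0.009.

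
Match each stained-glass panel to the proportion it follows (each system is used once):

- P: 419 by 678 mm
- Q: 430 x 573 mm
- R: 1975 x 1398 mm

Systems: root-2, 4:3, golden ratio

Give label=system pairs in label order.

P=golden ratio, Q=4:3, R=root-2

Ratios: P ≈ 1.618; Q ≈ 1.333; R ≈ 1.413.
Targets: root-2 ≈ 1.414; 4:3 ≈ 1.333; golden ratio ≈ 1.618.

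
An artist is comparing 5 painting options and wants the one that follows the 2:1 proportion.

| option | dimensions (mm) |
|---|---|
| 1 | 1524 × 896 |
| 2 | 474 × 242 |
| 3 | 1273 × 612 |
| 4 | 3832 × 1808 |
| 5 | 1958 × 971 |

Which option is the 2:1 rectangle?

Target 2:1 ≈ 2.000.
1: 1.701 (Δ0.299)  2: 1.959 (Δ0.041)  3: 2.080 (Δ0.080)  4: 2.119 (Δ0.119)  5: 2.016 (Δ0.016)

5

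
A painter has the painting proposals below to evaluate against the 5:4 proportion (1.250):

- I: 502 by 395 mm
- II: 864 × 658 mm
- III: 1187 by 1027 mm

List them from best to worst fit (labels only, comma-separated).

I, II, III

Ratios: I = 502 / 395 ≈ 1.271; II = 864 / 658 ≈ 1.313; III = 1187 / 1027 ≈ 1.156.
|Δ from 1.250|: I 0.021; II 0.063; III 0.094.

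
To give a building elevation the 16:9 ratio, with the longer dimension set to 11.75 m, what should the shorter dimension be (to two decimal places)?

16:9 ≈ 1.77778.
Shorter side = 11.75 ÷ 1.77778 ≈ 6.6094 → 6.61 m.

6.61 m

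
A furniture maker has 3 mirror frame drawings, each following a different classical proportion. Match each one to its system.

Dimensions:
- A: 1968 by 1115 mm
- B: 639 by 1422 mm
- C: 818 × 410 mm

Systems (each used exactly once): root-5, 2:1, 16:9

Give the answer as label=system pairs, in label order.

Ratios: A ≈ 1.765; B ≈ 2.225; C ≈ 1.995.
Targets: root-5 ≈ 2.236; 2:1 ≈ 2.000; 16:9 ≈ 1.778.

A=16:9, B=root-5, C=2:1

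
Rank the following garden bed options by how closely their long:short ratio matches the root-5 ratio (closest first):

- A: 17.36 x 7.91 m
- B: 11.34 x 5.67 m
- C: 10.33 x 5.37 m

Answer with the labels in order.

A, B, C

Ratios: A = 17.36 / 7.91 ≈ 2.195; B = 11.34 / 5.67 ≈ 2.000; C = 10.33 / 5.37 ≈ 1.924.
|Δ from 2.236|: A 0.041; B 0.236; C 0.312.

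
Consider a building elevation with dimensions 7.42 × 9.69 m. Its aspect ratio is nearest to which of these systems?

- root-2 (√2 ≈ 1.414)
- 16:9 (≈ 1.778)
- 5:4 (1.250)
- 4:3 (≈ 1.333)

9.69/7.42 ≈ 1.306. Nearest candidates are 4:3 (1.333, off by 0.027) and 5:4 (1.250, off by 0.056).

4:3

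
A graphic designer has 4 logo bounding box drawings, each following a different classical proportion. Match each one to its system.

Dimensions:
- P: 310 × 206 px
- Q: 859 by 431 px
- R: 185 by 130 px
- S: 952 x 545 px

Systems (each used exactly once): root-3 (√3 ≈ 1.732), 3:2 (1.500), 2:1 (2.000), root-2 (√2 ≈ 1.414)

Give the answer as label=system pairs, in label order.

P = 310/206 ≈ 1.505 → 3:2 (1.500)
Q = 859/431 ≈ 1.993 → 2:1 (2.000)
R = 185/130 ≈ 1.423 → root-2 (1.414)
S = 952/545 ≈ 1.747 → root-3 (1.732)

P=3:2, Q=2:1, R=root-2, S=root-3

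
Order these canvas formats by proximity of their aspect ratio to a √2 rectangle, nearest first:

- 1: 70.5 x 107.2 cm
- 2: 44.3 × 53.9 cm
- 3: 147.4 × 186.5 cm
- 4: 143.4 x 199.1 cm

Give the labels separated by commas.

4, 1, 3, 2

1: 107.2/70.5 ≈ 1.521 → |1.521 − 1.414| = 0.107
2: 53.9/44.3 ≈ 1.217 → |1.217 − 1.414| = 0.197
3: 186.5/147.4 ≈ 1.265 → |1.265 − 1.414| = 0.149
4: 199.1/143.4 ≈ 1.388 → |1.388 − 1.414| = 0.026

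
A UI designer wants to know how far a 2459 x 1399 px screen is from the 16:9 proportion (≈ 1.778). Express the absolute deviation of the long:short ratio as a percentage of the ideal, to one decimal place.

Ratio = 2459 / 1399 ≈ 1.7577.
Ideal 16:9 ≈ 1.7778. |1.7577 − 1.7778| / 1.7778 ≈ 1.13% → 1.1%.

1.1%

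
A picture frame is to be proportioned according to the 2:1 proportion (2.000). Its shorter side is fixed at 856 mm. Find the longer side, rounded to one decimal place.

1712.0 mm

2:1 = 2.00000.
Longer side = 856 × 2.00000 ≈ 1712.000 → 1712.0 mm.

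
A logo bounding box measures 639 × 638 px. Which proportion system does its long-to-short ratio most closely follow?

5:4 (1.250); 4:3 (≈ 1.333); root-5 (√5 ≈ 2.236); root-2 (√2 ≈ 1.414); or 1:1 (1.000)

1:1

Ratio = 639 / 638 ≈ 1.002.
Distances: 5:4 1.250 (Δ 0.248); 4:3 1.333 (Δ 0.331); root-5 2.236 (Δ 1.234); root-2 1.414 (Δ 0.412); 1:1 1.000 (Δ 0.002).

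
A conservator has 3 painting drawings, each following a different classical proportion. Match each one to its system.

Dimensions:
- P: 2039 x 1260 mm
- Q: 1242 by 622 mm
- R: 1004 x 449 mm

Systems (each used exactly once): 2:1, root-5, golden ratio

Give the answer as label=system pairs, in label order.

Ratios: P ≈ 1.618; Q ≈ 1.997; R ≈ 2.236.
Targets: 2:1 ≈ 2.000; root-5 ≈ 2.236; golden ratio ≈ 1.618.

P=golden ratio, Q=2:1, R=root-5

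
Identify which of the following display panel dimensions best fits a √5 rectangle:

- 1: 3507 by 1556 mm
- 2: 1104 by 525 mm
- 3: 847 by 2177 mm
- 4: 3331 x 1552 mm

1

Target root-5 ≈ 2.236.
1: 2.254 (Δ0.018)  2: 2.103 (Δ0.133)  3: 2.570 (Δ0.334)  4: 2.146 (Δ0.090)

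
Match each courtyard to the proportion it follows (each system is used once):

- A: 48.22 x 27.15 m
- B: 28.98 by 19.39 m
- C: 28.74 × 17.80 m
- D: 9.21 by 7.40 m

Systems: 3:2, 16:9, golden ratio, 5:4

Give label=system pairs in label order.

A=16:9, B=3:2, C=golden ratio, D=5:4

A = 48.22/27.15 ≈ 1.776 → 16:9 (1.778)
B = 28.98/19.39 ≈ 1.495 → 3:2 (1.500)
C = 28.74/17.80 ≈ 1.615 → golden ratio (1.618)
D = 9.21/7.40 ≈ 1.245 → 5:4 (1.250)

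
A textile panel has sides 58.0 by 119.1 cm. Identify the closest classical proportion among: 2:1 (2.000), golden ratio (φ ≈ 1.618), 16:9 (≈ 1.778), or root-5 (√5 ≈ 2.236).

Ratio = 119.1 / 58.0 ≈ 2.053.
Distances: 2:1 2.000 (Δ 0.053); golden ratio 1.618 (Δ 0.435); 16:9 1.778 (Δ 0.275); root-5 2.236 (Δ 0.183).

2:1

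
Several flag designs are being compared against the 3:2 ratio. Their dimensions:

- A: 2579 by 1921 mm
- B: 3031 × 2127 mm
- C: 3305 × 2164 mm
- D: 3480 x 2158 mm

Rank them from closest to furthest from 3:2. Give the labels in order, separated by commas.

Ratios: A = 2579 / 1921 ≈ 1.343; B = 3031 / 2127 ≈ 1.425; C = 3305 / 2164 ≈ 1.527; D = 3480 / 2158 ≈ 1.613.
|Δ from 1.500|: A 0.157; B 0.075; C 0.027; D 0.113.

C, B, D, A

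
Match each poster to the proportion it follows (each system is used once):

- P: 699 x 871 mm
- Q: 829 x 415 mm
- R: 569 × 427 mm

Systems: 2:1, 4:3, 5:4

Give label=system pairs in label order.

P=5:4, Q=2:1, R=4:3

Ratios: P ≈ 1.246; Q ≈ 1.998; R ≈ 1.333.
Targets: 2:1 ≈ 2.000; 4:3 ≈ 1.333; 5:4 ≈ 1.250.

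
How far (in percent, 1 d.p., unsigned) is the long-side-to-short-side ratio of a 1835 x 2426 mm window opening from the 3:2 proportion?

11.9%

Ratio = 2426 / 1835 ≈ 1.3221.
Ideal 3:2 = 1.5000. |1.3221 − 1.5000| / 1.5000 ≈ 11.86% → 11.9%.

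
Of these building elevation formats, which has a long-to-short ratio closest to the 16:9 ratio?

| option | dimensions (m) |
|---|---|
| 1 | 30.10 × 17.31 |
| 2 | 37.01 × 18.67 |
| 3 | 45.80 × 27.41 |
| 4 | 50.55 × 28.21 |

4

Ratios (long/short): 1 ≈ 1.739; 2 ≈ 1.982; 3 ≈ 1.671; 4 ≈ 1.792.
16:9 ≈ 1.778; option 4 is nearest (Δ 0.014).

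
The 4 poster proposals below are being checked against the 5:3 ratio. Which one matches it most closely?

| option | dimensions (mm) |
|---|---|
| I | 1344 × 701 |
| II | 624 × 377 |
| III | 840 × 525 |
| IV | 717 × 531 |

II

Ratios (long/short): I ≈ 1.917; II ≈ 1.655; III ≈ 1.600; IV ≈ 1.350.
5:3 ≈ 1.667; option II is nearest (Δ 0.012).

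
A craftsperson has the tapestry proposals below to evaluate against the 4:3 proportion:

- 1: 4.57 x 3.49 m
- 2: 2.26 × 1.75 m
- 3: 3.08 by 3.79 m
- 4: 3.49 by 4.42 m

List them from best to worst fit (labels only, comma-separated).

1, 2, 4, 3

Ratios: 1 = 4.57 / 3.49 ≈ 1.309; 2 = 2.26 / 1.75 ≈ 1.291; 3 = 3.79 / 3.08 ≈ 1.231; 4 = 4.42 / 3.49 ≈ 1.266.
|Δ from 1.333|: 1 0.024; 2 0.042; 3 0.102; 4 0.067.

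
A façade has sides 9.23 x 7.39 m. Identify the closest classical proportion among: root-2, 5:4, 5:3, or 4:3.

9.23/7.39 ≈ 1.249. Nearest candidates are 5:4 (1.250, off by 0.001) and 4:3 (1.333, off by 0.084).

5:4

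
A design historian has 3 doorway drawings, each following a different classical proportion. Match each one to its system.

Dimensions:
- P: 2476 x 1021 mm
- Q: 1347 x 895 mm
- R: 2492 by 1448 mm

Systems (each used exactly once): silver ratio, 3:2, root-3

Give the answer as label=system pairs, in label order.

P=silver ratio, Q=3:2, R=root-3

P = 2476/1021 ≈ 2.425 → silver ratio (2.414)
Q = 1347/895 ≈ 1.505 → 3:2 (1.500)
R = 2492/1448 ≈ 1.721 → root-3 (1.732)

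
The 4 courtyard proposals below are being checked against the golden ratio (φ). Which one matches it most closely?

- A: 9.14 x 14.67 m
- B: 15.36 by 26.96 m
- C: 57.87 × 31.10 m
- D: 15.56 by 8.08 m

Ratios (long/short): A ≈ 1.605; B ≈ 1.755; C ≈ 1.861; D ≈ 1.926.
golden ratio ≈ 1.618; option A is nearest (Δ 0.013).

A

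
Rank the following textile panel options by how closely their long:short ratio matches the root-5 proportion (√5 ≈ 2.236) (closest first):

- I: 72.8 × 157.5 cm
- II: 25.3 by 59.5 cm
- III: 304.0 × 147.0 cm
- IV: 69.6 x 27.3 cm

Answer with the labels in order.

Ratios: I = 157.5 / 72.8 ≈ 2.163; II = 59.5 / 25.3 ≈ 2.352; III = 304.0 / 147.0 ≈ 2.068; IV = 69.6 / 27.3 ≈ 2.549.
|Δ from 2.236|: I 0.073; II 0.116; III 0.168; IV 0.313.

I, II, III, IV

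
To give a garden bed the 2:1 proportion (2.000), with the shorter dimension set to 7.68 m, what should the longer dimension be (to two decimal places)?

15.36 m

2:1 = 2.00000.
Longer side = 7.68 × 2.00000 ≈ 15.3600 → 15.36 m.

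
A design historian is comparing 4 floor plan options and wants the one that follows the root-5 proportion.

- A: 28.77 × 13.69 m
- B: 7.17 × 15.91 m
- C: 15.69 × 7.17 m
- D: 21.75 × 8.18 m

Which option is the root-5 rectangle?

Target root-5 ≈ 2.236.
A: 2.102 (Δ0.134)  B: 2.219 (Δ0.017)  C: 2.188 (Δ0.048)  D: 2.659 (Δ0.423)

B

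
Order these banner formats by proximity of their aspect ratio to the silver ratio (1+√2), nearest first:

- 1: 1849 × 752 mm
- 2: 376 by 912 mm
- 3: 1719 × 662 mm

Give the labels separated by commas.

1: 1849/752 ≈ 2.459 → |2.459 − 2.414| = 0.045
2: 912/376 ≈ 2.426 → |2.426 − 2.414| = 0.012
3: 1719/662 ≈ 2.597 → |2.597 − 2.414| = 0.183

2, 1, 3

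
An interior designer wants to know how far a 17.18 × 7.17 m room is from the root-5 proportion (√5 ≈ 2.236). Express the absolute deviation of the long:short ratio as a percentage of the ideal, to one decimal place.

Ratio = 17.18 / 7.17 ≈ 2.3961.
Ideal root-5 ≈ 2.2361. |2.3961 − 2.2361| / 2.2361 ≈ 7.16% → 7.2%.

7.2%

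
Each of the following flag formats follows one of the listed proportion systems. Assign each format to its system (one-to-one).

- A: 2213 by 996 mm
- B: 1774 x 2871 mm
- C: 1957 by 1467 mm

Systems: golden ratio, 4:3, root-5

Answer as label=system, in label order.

A = 2213/996 ≈ 2.222 → root-5 (2.236)
B = 2871/1774 ≈ 1.618 → golden ratio (1.618)
C = 1957/1467 ≈ 1.334 → 4:3 (1.333)

A=root-5, B=golden ratio, C=4:3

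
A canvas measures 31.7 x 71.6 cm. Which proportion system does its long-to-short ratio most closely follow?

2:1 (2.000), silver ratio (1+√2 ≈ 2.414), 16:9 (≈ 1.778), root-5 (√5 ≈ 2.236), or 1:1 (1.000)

root-5

71.6/31.7 ≈ 2.259. Nearest candidates are root-5 (2.236, off by 0.023) and silver ratio (2.414, off by 0.155).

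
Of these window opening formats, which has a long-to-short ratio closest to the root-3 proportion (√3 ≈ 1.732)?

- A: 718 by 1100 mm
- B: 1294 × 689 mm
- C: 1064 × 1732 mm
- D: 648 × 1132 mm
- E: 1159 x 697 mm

Target root-3 ≈ 1.732.
A: 1.532 (Δ0.200)  B: 1.878 (Δ0.146)  C: 1.628 (Δ0.104)  D: 1.747 (Δ0.015)  E: 1.663 (Δ0.069)

D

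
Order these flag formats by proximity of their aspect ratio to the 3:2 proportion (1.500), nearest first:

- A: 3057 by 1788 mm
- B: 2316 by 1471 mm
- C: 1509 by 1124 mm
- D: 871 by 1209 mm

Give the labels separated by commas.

Ratios: A = 3057 / 1788 ≈ 1.710; B = 2316 / 1471 ≈ 1.574; C = 1509 / 1124 ≈ 1.343; D = 1209 / 871 ≈ 1.388.
|Δ from 1.500|: A 0.210; B 0.074; C 0.157; D 0.112.

B, D, C, A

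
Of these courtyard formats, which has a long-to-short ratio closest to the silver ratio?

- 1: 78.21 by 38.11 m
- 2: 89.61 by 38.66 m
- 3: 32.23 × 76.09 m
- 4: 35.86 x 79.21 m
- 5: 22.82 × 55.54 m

5

Ratios (long/short): 1 ≈ 2.052; 2 ≈ 2.318; 3 ≈ 2.361; 4 ≈ 2.209; 5 ≈ 2.434.
silver ratio ≈ 2.414; option 5 is nearest (Δ 0.020).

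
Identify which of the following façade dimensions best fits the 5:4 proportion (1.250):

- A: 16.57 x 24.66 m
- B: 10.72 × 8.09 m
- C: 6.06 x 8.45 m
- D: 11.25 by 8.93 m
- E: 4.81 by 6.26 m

Target 5:4 ≈ 1.250.
A: 1.488 (Δ0.238)  B: 1.325 (Δ0.075)  C: 1.394 (Δ0.144)  D: 1.260 (Δ0.010)  E: 1.301 (Δ0.051)

D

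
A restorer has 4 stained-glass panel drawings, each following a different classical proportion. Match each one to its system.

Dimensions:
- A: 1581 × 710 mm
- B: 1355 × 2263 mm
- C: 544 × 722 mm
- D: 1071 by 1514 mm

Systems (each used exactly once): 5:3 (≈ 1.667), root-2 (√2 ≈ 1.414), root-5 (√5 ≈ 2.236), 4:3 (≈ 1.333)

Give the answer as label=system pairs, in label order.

A = 1581/710 ≈ 2.227 → root-5 (2.236)
B = 2263/1355 ≈ 1.670 → 5:3 (1.667)
C = 722/544 ≈ 1.327 → 4:3 (1.333)
D = 1514/1071 ≈ 1.414 → root-2 (1.414)

A=root-5, B=5:3, C=4:3, D=root-2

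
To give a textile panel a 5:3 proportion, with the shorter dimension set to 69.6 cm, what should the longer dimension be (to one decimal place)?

5:3 ≈ 1.66667.
Longer side = 69.6 × 1.66667 ≈ 116.000 → 116.0 cm.

116.0 cm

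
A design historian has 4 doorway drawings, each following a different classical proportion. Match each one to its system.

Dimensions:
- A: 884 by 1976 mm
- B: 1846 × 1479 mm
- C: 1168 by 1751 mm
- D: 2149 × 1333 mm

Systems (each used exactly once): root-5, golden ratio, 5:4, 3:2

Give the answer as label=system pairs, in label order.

A=root-5, B=5:4, C=3:2, D=golden ratio

A = 1976/884 ≈ 2.235 → root-5 (2.236)
B = 1846/1479 ≈ 1.248 → 5:4 (1.250)
C = 1751/1168 ≈ 1.499 → 3:2 (1.500)
D = 2149/1333 ≈ 1.612 → golden ratio (1.618)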